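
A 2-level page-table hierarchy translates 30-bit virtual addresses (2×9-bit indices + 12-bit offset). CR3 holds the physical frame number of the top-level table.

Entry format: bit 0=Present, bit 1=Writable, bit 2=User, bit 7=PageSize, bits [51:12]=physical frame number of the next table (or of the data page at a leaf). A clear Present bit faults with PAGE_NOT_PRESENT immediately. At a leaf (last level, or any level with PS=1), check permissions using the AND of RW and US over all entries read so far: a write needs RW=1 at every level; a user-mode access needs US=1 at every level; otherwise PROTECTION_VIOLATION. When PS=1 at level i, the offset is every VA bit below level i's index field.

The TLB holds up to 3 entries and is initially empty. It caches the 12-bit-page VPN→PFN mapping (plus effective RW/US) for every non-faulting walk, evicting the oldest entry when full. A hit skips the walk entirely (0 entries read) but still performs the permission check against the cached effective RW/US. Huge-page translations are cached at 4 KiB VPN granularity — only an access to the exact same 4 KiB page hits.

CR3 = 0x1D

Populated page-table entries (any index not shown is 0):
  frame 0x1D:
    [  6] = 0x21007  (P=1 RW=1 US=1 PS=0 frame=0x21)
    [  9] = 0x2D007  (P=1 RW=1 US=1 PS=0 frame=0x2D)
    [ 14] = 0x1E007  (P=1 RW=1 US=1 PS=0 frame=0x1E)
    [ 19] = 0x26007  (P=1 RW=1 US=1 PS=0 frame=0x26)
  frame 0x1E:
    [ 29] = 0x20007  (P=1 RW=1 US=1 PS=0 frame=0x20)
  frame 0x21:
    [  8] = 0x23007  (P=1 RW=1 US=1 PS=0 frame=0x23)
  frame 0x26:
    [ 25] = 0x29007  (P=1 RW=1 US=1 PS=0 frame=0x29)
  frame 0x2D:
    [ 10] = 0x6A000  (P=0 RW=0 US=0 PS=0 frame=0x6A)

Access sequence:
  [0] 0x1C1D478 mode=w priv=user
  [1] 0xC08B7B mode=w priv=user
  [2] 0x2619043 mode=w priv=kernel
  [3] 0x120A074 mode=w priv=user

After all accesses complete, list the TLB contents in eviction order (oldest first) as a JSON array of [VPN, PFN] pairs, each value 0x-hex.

Walk each access:
#0 VA=0x1C1D478 (w,user):
  lvl0: tbl 0x1D, slot 14 ⇒ 0x1E007 (P1/RW1/US1/PS0)
  lvl1: tbl 0x1E, slot 29 ⇒ 0x20007 (P1/RW1/US1/PS0)
  ⇒ phys 0x20478  [2 reads]
#1 VA=0xC08B7B (w,user):
  lvl0: tbl 0x1D, slot 6 ⇒ 0x21007 (P1/RW1/US1/PS0)
  lvl1: tbl 0x21, slot 8 ⇒ 0x23007 (P1/RW1/US1/PS0)
  ⇒ phys 0x23B7B  [2 reads]
#2 VA=0x2619043 (w,kernel):
  lvl0: tbl 0x1D, slot 19 ⇒ 0x26007 (P1/RW1/US1/PS0)
  lvl1: tbl 0x26, slot 25 ⇒ 0x29007 (P1/RW1/US1/PS0)
  ⇒ phys 0x29043  [2 reads]
#3 VA=0x120A074 (w,user):
  lvl0: tbl 0x1D, slot 9 ⇒ 0x2D007 (P1/RW1/US1/PS0)
  lvl1: tbl 0x2D, slot 10 ⇒ 0x6A000 (P0/RW0/US0/PS0)
  ✗ PAGE_NOT_PRESENT  [2 reads]

TLB: [["0x1C1D", "0x20"], ["0xC08", "0x23"], ["0x2619", "0x29"]]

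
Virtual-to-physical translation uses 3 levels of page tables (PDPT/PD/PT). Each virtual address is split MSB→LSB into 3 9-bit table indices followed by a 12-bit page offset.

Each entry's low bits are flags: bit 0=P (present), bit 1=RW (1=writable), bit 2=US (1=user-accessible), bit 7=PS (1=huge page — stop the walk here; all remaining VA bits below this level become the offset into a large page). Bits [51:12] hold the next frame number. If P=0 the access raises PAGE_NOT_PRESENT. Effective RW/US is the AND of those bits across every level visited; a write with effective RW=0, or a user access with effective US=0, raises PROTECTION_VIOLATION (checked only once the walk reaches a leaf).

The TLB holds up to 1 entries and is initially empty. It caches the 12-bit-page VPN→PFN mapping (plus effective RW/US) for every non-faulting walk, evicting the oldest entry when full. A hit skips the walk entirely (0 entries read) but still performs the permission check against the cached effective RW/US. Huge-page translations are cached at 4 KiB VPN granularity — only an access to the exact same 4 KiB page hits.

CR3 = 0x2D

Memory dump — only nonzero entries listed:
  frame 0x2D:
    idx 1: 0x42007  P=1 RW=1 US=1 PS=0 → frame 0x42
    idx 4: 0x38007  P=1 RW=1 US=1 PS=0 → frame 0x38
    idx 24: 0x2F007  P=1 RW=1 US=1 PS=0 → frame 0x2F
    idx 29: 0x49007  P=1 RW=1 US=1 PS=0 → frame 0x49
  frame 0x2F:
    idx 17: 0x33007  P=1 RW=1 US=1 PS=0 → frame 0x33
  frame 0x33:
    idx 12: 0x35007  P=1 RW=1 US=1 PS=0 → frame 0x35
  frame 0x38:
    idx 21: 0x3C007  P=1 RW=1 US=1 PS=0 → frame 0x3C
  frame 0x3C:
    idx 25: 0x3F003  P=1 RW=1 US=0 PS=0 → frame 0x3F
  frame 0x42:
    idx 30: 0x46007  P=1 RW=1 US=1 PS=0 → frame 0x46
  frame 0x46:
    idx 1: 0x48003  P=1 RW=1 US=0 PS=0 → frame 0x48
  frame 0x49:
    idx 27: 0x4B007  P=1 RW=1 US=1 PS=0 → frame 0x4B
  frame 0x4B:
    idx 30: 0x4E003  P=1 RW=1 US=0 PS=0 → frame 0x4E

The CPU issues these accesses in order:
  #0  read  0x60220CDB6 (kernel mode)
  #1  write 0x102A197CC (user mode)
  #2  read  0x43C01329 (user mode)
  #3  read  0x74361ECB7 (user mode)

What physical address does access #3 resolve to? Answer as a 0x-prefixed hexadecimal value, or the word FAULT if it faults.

Trace:
#0 VA=0x60220CDB6 (r,kernel):
  [0] read 0x2D idx=24: raw=0x2F007 flags P=1 W=1 U=1 S=0
  [1] read 0x2F idx=17: raw=0x33007 flags P=1 W=1 U=1 S=0
  [2] read 0x33 idx=12: raw=0x35007 flags P=1 W=1 U=1 S=0
  → PA=0x35DB6  (3 entries read)
#1 VA=0x102A197CC (w,user):
  [0] read 0x2D idx=4: raw=0x38007 flags P=1 W=1 U=1 S=0
  [1] read 0x38 idx=21: raw=0x3C007 flags P=1 W=1 U=1 S=0
  [2] read 0x3C idx=25: raw=0x3F003 flags P=1 W=1 U=0 S=0
  ⇒ fault: PROTECTION_VIOLATION  — 3 lookups
#2 VA=0x43C01329 (r,user):
  [0] read 0x2D idx=1: raw=0x42007 flags P=1 W=1 U=1 S=0
  [1] read 0x42 idx=30: raw=0x46007 flags P=1 W=1 U=1 S=0
  [2] read 0x46 idx=1: raw=0x48003 flags P=1 W=1 U=0 S=0
  ⇒ fault: PROTECTION_VIOLATION  — 3 lookups
#3 VA=0x74361ECB7 (r,user):
  [0] read 0x2D idx=29: raw=0x49007 flags P=1 W=1 U=1 S=0
  [1] read 0x49 idx=27: raw=0x4B007 flags P=1 W=1 U=1 S=0
  [2] read 0x4B idx=30: raw=0x4E003 flags P=1 W=1 U=0 S=0
  ⇒ fault: PROTECTION_VIOLATION  — 3 lookups

Access #3 PA: FAULT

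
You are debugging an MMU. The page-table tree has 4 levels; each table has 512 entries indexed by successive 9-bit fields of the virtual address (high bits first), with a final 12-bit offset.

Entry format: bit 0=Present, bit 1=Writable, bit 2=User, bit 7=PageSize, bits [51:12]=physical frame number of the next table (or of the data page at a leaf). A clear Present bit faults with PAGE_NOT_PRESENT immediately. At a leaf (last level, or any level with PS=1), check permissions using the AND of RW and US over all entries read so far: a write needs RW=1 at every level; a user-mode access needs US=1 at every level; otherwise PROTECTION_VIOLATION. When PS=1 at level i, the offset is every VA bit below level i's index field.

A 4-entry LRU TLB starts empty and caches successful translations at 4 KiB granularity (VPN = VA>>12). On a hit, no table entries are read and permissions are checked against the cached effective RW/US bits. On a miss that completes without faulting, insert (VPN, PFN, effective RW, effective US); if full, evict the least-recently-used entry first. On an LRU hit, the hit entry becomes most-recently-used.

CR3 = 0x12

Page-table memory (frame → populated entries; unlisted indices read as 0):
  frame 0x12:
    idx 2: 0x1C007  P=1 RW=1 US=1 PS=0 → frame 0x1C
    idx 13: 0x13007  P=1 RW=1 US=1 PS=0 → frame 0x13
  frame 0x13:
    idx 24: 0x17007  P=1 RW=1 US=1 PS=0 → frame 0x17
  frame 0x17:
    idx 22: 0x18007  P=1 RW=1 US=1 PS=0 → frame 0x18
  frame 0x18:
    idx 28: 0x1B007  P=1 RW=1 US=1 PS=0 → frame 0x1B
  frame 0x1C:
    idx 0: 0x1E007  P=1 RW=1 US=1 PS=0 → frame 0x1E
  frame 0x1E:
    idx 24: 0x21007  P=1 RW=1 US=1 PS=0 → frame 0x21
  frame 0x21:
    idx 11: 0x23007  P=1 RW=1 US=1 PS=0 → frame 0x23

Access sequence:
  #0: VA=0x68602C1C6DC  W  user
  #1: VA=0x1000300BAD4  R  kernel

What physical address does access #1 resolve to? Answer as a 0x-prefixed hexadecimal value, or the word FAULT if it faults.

Trace:
#0 VA=0x68602C1C6DC (w,user):
  L0 @0x12[13] → 0x13007  P=1,RW=1,US=1,PS=0
  L1 @0x13[24] → 0x17007  P=1,RW=1,US=1,PS=0
  L2 @0x17[22] → 0x18007  P=1,RW=1,US=1,PS=0
  L3 @0x18[28] → 0x1B007  P=1,RW=1,US=1,PS=0
  ⇒ phys 0x1B6DC  [4 reads]
#1 VA=0x1000300BAD4 (r,kernel):
  L0 @0x12[2] → 0x1C007  P=1,RW=1,US=1,PS=0
  L1 @0x1C[0] → 0x1E007  P=1,RW=1,US=1,PS=0
  L2 @0x1E[24] → 0x21007  P=1,RW=1,US=1,PS=0
  L3 @0x21[11] → 0x23007  P=1,RW=1,US=1,PS=0
  ⇒ phys 0x23AD4  [4 reads]

Access #1 PA: 0x23AD4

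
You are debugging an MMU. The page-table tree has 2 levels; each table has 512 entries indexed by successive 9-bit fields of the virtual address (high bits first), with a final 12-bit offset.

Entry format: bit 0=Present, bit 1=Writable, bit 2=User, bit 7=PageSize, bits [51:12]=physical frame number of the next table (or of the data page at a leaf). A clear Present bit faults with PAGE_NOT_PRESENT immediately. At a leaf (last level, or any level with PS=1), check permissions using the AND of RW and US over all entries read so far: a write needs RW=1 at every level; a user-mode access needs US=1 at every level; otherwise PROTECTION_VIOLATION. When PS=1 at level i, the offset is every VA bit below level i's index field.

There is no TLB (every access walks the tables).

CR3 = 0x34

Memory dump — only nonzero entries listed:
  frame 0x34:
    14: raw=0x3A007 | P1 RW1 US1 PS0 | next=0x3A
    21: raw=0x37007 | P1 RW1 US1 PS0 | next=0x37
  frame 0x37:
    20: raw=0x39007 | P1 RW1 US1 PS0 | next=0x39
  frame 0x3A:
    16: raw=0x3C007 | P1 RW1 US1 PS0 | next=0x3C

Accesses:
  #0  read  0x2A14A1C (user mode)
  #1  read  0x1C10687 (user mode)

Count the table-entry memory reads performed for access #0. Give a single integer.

Per-access translation:
#0 VA=0x2A14A1C (r,user):
  L0: frame=0x34 idx=21 entry=0x37007 [P=1 RW=1 US=1 PS=0]
  L1: frame=0x37 idx=20 entry=0x39007 [P=1 RW=1 US=1 PS=0]
  ✓ 0x39A1C  — 2 lookups
#1 VA=0x1C10687 (r,user):
  L0: frame=0x34 idx=14 entry=0x3A007 [P=1 RW=1 US=1 PS=0]
  L1: frame=0x3A idx=16 entry=0x3C007 [P=1 RW=1 US=1 PS=0]
  ✓ 0x3C687  — 2 lookups

Entries read for #0: 2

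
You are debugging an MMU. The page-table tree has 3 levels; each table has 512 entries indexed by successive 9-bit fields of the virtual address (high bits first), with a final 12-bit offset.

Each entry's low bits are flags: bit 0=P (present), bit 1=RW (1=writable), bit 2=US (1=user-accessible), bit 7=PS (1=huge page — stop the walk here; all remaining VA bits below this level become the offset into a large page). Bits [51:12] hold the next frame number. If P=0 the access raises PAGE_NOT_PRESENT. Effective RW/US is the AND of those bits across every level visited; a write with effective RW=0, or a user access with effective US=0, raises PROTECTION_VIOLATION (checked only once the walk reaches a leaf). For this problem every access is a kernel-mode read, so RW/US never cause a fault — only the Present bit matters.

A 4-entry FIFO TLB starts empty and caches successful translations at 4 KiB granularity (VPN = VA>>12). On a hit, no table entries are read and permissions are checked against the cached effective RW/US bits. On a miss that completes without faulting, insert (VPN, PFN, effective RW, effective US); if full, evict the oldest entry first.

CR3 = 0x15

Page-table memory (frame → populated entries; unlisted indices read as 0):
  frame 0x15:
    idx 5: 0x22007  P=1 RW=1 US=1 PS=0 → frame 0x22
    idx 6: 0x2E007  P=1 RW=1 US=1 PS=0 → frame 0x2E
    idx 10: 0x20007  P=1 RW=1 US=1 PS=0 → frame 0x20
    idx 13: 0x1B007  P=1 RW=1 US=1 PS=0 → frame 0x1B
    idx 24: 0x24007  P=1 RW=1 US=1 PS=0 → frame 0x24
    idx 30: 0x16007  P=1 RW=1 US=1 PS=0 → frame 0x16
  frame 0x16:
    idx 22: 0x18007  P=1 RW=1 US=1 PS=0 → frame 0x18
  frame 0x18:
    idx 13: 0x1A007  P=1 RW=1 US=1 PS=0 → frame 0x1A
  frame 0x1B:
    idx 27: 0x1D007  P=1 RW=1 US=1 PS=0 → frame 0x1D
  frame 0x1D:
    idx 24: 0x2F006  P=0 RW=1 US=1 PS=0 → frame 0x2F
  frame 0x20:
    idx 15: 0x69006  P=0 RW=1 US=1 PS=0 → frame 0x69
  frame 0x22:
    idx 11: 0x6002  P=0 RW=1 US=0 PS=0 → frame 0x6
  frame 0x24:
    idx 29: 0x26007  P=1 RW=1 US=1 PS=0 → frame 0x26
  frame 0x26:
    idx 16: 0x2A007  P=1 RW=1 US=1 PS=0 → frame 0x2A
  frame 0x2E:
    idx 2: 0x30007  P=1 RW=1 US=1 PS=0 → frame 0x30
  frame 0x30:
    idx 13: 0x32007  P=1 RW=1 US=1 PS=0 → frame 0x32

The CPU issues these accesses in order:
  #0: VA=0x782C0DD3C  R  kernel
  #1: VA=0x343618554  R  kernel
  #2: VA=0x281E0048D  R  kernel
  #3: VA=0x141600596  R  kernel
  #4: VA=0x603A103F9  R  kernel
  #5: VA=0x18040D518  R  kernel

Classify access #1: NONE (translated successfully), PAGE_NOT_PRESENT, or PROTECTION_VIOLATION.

Per-access translation:
#0 VA=0x782C0DD3C (r,kernel):
  [0] read 0x15 idx=30: raw=0x16007 flags P=1 W=1 U=1 S=0
  [1] read 0x16 idx=22: raw=0x18007 flags P=1 W=1 U=1 S=0
  [2] read 0x18 idx=13: raw=0x1A007 flags P=1 W=1 U=1 S=0
  → PA=0x1AD3C  (3 entries read)
#1 VA=0x343618554 (r,kernel):
  [0] read 0x15 idx=13: raw=0x1B007 flags P=1 W=1 U=1 S=0
  [1] read 0x1B idx=27: raw=0x1D007 flags P=1 W=1 U=1 S=0
  [2] read 0x1D idx=24: raw=0x2F006 flags P=0 W=1 U=1 S=0
  ✗ PAGE_NOT_PRESENT  [3 reads]
#2 VA=0x281E0048D (r,kernel):
  [0] read 0x15 idx=10: raw=0x20007 flags P=1 W=1 U=1 S=0
  [1] read 0x20 idx=15: raw=0x69006 flags P=0 W=1 U=1 S=0
  ✗ PAGE_NOT_PRESENT  [2 reads]
#3 VA=0x141600596 (r,kernel):
  [0] read 0x15 idx=5: raw=0x22007 flags P=1 W=1 U=1 S=0
  [1] read 0x22 idx=11: raw=0x6002 flags P=0 W=1 U=0 S=0
  ✗ PAGE_NOT_PRESENT  [2 reads]
#4 VA=0x603A103F9 (r,kernel):
  [0] read 0x15 idx=24: raw=0x24007 flags P=1 W=1 U=1 S=0
  [1] read 0x24 idx=29: raw=0x26007 flags P=1 W=1 U=1 S=0
  [2] read 0x26 idx=16: raw=0x2A007 flags P=1 W=1 U=1 S=0
  → PA=0x2A3F9  (3 entries read)
#5 VA=0x18040D518 (r,kernel):
  [0] read 0x15 idx=6: raw=0x2E007 flags P=1 W=1 U=1 S=0
  [1] read 0x2E idx=2: raw=0x30007 flags P=1 W=1 U=1 S=0
  [2] read 0x30 idx=13: raw=0x32007 flags P=1 W=1 U=1 S=0
  → PA=0x32518  (3 entries read)

Access #1 fault: PAGE_NOT_PRESENT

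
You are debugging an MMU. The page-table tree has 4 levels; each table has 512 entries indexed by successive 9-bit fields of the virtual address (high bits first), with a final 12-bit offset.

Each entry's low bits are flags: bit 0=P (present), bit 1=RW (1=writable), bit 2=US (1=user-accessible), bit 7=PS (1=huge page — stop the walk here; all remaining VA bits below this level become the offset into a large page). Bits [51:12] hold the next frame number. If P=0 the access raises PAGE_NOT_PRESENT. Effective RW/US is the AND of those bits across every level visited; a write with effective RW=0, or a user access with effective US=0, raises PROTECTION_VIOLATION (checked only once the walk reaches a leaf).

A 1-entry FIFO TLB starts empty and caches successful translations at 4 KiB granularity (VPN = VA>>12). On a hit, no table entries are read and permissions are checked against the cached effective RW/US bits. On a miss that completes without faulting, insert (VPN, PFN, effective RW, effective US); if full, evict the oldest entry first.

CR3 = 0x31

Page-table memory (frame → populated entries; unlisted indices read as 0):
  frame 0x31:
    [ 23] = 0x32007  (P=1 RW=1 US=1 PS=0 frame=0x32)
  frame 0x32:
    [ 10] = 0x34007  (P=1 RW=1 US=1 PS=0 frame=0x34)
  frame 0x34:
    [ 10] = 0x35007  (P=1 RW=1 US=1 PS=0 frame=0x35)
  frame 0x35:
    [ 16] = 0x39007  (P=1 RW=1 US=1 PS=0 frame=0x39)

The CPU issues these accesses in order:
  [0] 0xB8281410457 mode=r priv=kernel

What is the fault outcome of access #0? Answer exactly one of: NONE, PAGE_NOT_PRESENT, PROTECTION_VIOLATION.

Trace:
#0 VA=0xB8281410457 (r,kernel):
  lvl0: tbl 0x31, slot 23 ⇒ 0x32007 (P1/RW1/US1/PS0)
  lvl1: tbl 0x32, slot 10 ⇒ 0x34007 (P1/RW1/US1/PS0)
  lvl2: tbl 0x34, slot 10 ⇒ 0x35007 (P1/RW1/US1/PS0)
  lvl3: tbl 0x35, slot 16 ⇒ 0x39007 (P1/RW1/US1/PS0)
  ✓ 0x39457  — 4 lookups

Access #0 fault: NONE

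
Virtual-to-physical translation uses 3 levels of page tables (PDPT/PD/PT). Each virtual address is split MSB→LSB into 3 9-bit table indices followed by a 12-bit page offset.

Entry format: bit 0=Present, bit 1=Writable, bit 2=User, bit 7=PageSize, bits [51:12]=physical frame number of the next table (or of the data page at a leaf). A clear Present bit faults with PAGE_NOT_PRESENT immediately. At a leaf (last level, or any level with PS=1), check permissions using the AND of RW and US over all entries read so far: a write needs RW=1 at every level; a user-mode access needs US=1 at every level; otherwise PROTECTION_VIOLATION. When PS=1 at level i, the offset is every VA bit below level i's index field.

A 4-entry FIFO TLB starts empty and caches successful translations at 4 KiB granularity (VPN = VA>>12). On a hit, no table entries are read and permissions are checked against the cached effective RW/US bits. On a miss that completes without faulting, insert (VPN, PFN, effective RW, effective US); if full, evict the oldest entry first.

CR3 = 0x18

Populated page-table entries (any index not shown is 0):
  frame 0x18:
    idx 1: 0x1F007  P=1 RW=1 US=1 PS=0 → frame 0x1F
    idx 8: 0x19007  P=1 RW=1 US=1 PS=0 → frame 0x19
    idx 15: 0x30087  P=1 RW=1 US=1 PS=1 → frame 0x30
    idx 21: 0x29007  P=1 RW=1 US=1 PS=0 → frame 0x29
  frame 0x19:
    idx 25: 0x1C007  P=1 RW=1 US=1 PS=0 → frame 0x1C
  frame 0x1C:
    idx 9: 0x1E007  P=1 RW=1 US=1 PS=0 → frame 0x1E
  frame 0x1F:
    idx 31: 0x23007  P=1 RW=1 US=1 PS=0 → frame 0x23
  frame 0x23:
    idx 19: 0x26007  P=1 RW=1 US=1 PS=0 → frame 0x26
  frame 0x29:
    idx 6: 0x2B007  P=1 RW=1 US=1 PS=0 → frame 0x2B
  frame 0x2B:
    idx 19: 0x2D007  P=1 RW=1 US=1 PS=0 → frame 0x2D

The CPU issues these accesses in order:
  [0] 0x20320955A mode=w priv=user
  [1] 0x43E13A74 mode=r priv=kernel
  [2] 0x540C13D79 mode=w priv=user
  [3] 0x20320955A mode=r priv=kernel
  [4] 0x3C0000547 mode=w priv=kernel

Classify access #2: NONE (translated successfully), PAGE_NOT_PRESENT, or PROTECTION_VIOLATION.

Walk each access:
#0 VA=0x20320955A (w,user):
  lvl0: tbl 0x18, slot 8 ⇒ 0x19007 (P1/RW1/US1/PS0)
  lvl1: tbl 0x19, slot 25 ⇒ 0x1C007 (P1/RW1/US1/PS0)
  lvl2: tbl 0x1C, slot 9 ⇒ 0x1E007 (P1/RW1/US1/PS0)
  ⇒ phys 0x1E55A  [3 reads]
#1 VA=0x43E13A74 (r,kernel):
  lvl0: tbl 0x18, slot 1 ⇒ 0x1F007 (P1/RW1/US1/PS0)
  lvl1: tbl 0x1F, slot 31 ⇒ 0x23007 (P1/RW1/US1/PS0)
  lvl2: tbl 0x23, slot 19 ⇒ 0x26007 (P1/RW1/US1/PS0)
  ⇒ phys 0x26A74  [3 reads]
#2 VA=0x540C13D79 (w,user):
  lvl0: tbl 0x18, slot 21 ⇒ 0x29007 (P1/RW1/US1/PS0)
  lvl1: tbl 0x29, slot 6 ⇒ 0x2B007 (P1/RW1/US1/PS0)
  lvl2: tbl 0x2B, slot 19 ⇒ 0x2D007 (P1/RW1/US1/PS0)
  ⇒ phys 0x2DD79  [3 reads]
#3 VA=0x20320955A (r,kernel):
  TLB hit vpn=0x203209 → PA=0x1E55A
#4 VA=0x3C0000547 (w,kernel):
  lvl0: tbl 0x18, slot 15 ⇒ 0x30087 (P1/RW1/US1/PS1)
  ⇒ phys 0x30547 (huge @L0)  [1 reads]

Access #2 fault: NONE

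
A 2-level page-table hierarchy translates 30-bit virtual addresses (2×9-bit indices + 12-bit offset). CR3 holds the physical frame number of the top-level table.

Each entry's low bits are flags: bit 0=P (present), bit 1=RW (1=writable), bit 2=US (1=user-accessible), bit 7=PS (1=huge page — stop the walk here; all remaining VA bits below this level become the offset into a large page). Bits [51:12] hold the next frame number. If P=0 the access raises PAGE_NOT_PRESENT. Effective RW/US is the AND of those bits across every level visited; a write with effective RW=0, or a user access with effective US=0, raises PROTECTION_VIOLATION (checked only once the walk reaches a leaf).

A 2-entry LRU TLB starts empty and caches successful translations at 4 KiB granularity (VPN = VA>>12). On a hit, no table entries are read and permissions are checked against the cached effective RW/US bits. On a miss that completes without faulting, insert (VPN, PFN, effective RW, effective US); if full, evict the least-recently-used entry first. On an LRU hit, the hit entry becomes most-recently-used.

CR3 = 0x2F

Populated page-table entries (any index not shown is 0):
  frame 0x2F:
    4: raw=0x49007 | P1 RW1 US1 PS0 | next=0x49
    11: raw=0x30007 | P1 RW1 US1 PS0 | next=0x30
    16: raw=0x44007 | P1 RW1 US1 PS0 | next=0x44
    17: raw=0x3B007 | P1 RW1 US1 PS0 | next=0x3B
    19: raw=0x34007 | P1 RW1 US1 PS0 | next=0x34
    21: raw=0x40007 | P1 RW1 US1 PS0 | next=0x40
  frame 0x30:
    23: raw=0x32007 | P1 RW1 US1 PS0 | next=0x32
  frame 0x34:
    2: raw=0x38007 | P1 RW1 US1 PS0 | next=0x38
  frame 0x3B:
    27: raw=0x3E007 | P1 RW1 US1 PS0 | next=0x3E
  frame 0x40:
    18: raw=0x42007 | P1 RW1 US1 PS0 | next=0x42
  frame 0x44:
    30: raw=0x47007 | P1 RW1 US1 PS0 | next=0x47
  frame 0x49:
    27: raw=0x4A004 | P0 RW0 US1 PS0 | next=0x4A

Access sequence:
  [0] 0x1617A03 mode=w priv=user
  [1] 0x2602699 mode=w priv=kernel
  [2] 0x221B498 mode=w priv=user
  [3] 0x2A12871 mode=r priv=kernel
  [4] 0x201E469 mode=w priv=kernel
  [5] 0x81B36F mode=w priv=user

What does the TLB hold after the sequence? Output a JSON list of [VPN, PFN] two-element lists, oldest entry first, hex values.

Per-access translation:
#0 VA=0x1617A03 (w,user):
  [0] read 0x2F idx=11: raw=0x30007 flags P=1 W=1 U=1 S=0
  [1] read 0x30 idx=23: raw=0x32007 flags P=1 W=1 U=1 S=0
  ✓ 0x32A03  — 2 lookups
#1 VA=0x2602699 (w,kernel):
  [0] read 0x2F idx=19: raw=0x34007 flags P=1 W=1 U=1 S=0
  [1] read 0x34 idx=2: raw=0x38007 flags P=1 W=1 U=1 S=0
  ✓ 0x38699  — 2 lookups
#2 VA=0x221B498 (w,user):
  [0] read 0x2F idx=17: raw=0x3B007 flags P=1 W=1 U=1 S=0
  [1] read 0x3B idx=27: raw=0x3E007 flags P=1 W=1 U=1 S=0
  ✓ 0x3E498  — 2 lookups
#3 VA=0x2A12871 (r,kernel):
  [0] read 0x2F idx=21: raw=0x40007 flags P=1 W=1 U=1 S=0
  [1] read 0x40 idx=18: raw=0x42007 flags P=1 W=1 U=1 S=0
  ✓ 0x42871  — 2 lookups
#4 VA=0x201E469 (w,kernel):
  [0] read 0x2F idx=16: raw=0x44007 flags P=1 W=1 U=1 S=0
  [1] read 0x44 idx=30: raw=0x47007 flags P=1 W=1 U=1 S=0
  ✓ 0x47469  — 2 lookups
#5 VA=0x81B36F (w,user):
  [0] read 0x2F idx=4: raw=0x49007 flags P=1 W=1 U=1 S=0
  [1] read 0x49 idx=27: raw=0x4A004 flags P=0 W=0 U=1 S=0
  ⇒ fault: PAGE_NOT_PRESENT  — 2 lookups

TLB: [["0x2A12", "0x42"], ["0x201E", "0x47"]]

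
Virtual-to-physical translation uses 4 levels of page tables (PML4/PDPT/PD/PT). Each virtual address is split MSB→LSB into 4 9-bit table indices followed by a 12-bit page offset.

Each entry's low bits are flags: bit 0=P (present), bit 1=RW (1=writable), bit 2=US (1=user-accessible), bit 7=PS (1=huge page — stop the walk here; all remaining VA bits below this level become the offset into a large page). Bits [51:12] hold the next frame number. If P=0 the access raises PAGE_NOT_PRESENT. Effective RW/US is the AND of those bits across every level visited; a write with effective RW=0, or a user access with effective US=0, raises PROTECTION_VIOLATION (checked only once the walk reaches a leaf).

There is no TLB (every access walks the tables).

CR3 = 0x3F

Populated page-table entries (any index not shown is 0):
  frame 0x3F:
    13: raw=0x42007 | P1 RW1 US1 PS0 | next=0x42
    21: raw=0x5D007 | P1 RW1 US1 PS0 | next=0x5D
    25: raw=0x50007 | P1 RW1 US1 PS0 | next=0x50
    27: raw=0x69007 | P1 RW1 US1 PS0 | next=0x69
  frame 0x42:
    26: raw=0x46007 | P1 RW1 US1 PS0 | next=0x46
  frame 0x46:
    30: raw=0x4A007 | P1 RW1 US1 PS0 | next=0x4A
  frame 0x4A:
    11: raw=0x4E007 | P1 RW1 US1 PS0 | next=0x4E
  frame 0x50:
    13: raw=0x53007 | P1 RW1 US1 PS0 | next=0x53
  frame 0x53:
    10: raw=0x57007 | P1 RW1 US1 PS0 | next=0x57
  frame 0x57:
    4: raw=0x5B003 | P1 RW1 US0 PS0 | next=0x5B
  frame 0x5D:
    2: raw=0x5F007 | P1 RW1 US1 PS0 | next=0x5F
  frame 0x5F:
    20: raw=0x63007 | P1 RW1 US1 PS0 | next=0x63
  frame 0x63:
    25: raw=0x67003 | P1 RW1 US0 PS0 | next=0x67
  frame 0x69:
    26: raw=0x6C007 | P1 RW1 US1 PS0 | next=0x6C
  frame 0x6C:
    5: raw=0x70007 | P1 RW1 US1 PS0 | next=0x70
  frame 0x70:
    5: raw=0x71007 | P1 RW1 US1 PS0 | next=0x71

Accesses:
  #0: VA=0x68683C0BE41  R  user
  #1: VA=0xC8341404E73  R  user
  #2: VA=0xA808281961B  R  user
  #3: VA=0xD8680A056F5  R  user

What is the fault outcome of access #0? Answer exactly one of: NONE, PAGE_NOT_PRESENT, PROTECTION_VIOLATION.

Per-access translation:
#0 VA=0x68683C0BE41 (r,user):
  [0] read 0x3F idx=13: raw=0x42007 flags P=1 W=1 U=1 S=0
  [1] read 0x42 idx=26: raw=0x46007 flags P=1 W=1 U=1 S=0
  [2] read 0x46 idx=30: raw=0x4A007 flags P=1 W=1 U=1 S=0
  [3] read 0x4A idx=11: raw=0x4E007 flags P=1 W=1 U=1 S=0
  → PA=0x4EE41  (4 entries read)
#1 VA=0xC8341404E73 (r,user):
  [0] read 0x3F idx=25: raw=0x50007 flags P=1 W=1 U=1 S=0
  [1] read 0x50 idx=13: raw=0x53007 flags P=1 W=1 U=1 S=0
  [2] read 0x53 idx=10: raw=0x57007 flags P=1 W=1 U=1 S=0
  [3] read 0x57 idx=4: raw=0x5B003 flags P=1 W=1 U=0 S=0
  ⇒ fault: PROTECTION_VIOLATION  — 4 lookups
#2 VA=0xA808281961B (r,user):
  [0] read 0x3F idx=21: raw=0x5D007 flags P=1 W=1 U=1 S=0
  [1] read 0x5D idx=2: raw=0x5F007 flags P=1 W=1 U=1 S=0
  [2] read 0x5F idx=20: raw=0x63007 flags P=1 W=1 U=1 S=0
  [3] read 0x63 idx=25: raw=0x67003 flags P=1 W=1 U=0 S=0
  ⇒ fault: PROTECTION_VIOLATION  — 4 lookups
#3 VA=0xD8680A056F5 (r,user):
  [0] read 0x3F idx=27: raw=0x69007 flags P=1 W=1 U=1 S=0
  [1] read 0x69 idx=26: raw=0x6C007 flags P=1 W=1 U=1 S=0
  [2] read 0x6C idx=5: raw=0x70007 flags P=1 W=1 U=1 S=0
  [3] read 0x70 idx=5: raw=0x71007 flags P=1 W=1 U=1 S=0
  → PA=0x716F5  (4 entries read)

Access #0 fault: NONE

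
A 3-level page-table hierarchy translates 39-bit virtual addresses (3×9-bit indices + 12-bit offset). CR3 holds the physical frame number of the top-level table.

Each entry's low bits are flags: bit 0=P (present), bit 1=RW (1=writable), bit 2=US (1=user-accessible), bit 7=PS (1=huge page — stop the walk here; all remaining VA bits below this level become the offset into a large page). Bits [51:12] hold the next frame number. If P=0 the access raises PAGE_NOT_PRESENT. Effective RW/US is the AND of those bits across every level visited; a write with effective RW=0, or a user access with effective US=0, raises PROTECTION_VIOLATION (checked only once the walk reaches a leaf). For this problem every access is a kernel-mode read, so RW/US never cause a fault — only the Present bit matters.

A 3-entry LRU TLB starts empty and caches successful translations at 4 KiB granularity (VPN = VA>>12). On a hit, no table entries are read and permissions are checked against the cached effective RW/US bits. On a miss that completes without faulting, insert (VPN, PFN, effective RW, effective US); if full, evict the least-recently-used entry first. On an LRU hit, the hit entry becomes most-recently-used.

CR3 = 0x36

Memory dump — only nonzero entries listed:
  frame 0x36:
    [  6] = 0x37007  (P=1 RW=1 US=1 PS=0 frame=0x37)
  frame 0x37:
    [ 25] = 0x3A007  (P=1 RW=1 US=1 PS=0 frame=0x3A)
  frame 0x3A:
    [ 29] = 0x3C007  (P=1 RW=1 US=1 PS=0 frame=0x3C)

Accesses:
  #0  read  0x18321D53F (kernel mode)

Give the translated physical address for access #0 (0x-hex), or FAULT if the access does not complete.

Trace:
#0 VA=0x18321D53F (r,kernel):
  [0] read 0x36 idx=6: raw=0x37007 flags P=1 W=1 U=1 S=0
  [1] read 0x37 idx=25: raw=0x3A007 flags P=1 W=1 U=1 S=0
  [2] read 0x3A idx=29: raw=0x3C007 flags P=1 W=1 U=1 S=0
  ⇒ phys 0x3C53F  [3 reads]

Access #0 PA: 0x3C53F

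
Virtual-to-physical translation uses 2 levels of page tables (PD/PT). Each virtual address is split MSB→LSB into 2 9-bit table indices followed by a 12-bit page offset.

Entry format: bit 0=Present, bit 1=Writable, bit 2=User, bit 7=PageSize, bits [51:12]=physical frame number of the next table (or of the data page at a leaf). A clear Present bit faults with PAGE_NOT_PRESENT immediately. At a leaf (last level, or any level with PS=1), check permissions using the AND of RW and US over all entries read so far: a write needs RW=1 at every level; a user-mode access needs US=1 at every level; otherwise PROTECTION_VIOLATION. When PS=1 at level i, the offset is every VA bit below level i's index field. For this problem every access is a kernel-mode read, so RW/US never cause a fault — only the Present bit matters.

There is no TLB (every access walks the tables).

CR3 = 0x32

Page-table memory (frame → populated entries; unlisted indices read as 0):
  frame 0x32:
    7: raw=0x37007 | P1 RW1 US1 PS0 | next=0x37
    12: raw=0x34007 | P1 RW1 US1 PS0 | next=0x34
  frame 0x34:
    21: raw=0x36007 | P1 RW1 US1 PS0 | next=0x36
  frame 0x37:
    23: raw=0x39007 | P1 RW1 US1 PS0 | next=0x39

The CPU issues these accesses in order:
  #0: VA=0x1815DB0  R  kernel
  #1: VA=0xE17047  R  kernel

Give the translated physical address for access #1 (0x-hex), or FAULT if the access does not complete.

Trace:
#0 VA=0x1815DB0 (r,kernel):
  [0] read 0x32 idx=12: raw=0x34007 flags P=1 W=1 U=1 S=0
  [1] read 0x34 idx=21: raw=0x36007 flags P=1 W=1 U=1 S=0
  ✓ 0x36DB0  — 2 lookups
#1 VA=0xE17047 (r,kernel):
  [0] read 0x32 idx=7: raw=0x37007 flags P=1 W=1 U=1 S=0
  [1] read 0x37 idx=23: raw=0x39007 flags P=1 W=1 U=1 S=0
  ✓ 0x39047  — 2 lookups

Access #1 PA: 0x39047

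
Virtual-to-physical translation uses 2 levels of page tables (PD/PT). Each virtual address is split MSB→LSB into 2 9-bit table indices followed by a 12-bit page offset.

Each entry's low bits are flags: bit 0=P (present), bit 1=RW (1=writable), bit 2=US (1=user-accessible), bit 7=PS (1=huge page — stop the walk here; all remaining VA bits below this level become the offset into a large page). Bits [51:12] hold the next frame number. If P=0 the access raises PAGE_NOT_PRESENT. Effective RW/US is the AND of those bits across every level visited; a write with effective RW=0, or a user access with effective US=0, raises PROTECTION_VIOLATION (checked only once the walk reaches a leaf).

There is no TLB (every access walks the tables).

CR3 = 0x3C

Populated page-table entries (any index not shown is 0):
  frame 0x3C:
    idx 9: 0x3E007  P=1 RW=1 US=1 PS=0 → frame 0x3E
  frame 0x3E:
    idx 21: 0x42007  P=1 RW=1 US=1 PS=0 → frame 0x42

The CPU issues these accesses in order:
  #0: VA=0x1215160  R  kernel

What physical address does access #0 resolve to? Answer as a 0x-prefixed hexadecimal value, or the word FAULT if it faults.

Walk each access:
#0 VA=0x1215160 (r,kernel):
  L0: frame=0x3C idx=9 entry=0x3E007 [P=1 RW=1 US=1 PS=0]
  L1: frame=0x3E idx=21 entry=0x42007 [P=1 RW=1 US=1 PS=0]
  → PA=0x42160  (2 entries read)

Access #0 PA: 0x42160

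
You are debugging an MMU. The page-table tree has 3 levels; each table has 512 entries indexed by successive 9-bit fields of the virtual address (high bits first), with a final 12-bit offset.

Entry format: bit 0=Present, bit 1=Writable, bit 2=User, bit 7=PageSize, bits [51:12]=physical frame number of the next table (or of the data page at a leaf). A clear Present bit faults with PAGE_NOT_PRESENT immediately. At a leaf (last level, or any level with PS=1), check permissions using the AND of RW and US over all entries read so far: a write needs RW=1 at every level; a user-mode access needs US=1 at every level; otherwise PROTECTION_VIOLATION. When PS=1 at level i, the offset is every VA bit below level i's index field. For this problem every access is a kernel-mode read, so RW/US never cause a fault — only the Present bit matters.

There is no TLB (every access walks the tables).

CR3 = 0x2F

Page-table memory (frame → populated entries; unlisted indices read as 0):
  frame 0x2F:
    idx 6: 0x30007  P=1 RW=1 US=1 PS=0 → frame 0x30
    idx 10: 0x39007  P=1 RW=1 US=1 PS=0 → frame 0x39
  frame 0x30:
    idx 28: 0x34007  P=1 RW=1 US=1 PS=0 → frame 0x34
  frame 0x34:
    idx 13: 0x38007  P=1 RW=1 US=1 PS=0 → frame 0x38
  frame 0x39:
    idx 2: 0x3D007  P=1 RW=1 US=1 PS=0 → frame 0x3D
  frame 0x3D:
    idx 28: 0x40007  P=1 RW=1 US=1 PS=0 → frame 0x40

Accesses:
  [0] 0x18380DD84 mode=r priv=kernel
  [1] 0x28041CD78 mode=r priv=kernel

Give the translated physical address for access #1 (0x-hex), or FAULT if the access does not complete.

Trace:
#0 VA=0x18380DD84 (r,kernel):
  L0 @0x2F[6] → 0x30007  P=1,RW=1,US=1,PS=0
  L1 @0x30[28] → 0x34007  P=1,RW=1,US=1,PS=0
  L2 @0x34[13] → 0x38007  P=1,RW=1,US=1,PS=0
  ✓ 0x38D84  — 3 lookups
#1 VA=0x28041CD78 (r,kernel):
  L0 @0x2F[10] → 0x39007  P=1,RW=1,US=1,PS=0
  L1 @0x39[2] → 0x3D007  P=1,RW=1,US=1,PS=0
  L2 @0x3D[28] → 0x40007  P=1,RW=1,US=1,PS=0
  ✓ 0x40D78  — 3 lookups

Access #1 PA: 0x40D78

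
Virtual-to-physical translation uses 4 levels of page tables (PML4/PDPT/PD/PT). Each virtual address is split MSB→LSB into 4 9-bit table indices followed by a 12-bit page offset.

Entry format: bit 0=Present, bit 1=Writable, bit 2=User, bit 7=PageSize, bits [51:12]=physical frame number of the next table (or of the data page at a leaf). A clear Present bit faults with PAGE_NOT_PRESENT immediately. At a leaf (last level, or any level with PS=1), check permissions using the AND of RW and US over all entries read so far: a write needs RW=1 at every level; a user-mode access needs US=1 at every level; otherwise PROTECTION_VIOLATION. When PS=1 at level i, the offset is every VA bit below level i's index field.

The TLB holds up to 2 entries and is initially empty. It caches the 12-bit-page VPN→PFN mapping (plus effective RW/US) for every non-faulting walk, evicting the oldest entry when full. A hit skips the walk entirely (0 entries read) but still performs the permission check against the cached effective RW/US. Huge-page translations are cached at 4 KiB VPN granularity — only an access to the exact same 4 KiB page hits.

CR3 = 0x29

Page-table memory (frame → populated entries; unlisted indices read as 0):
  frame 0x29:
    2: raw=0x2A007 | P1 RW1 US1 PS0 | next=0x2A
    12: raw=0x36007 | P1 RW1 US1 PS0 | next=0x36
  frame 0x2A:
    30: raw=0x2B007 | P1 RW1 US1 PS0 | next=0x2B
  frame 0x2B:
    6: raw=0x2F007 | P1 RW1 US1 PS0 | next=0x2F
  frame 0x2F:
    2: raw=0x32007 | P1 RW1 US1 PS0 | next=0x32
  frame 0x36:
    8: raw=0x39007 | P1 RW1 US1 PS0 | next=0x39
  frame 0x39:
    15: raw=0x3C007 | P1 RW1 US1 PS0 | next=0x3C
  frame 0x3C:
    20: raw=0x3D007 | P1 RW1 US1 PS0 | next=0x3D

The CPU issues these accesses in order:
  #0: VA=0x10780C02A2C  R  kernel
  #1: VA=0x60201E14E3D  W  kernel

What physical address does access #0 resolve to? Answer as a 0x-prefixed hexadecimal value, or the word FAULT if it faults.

Per-access translation:
#0 VA=0x10780C02A2C (r,kernel):
  L0: frame=0x29 idx=2 entry=0x2A007 [P=1 RW=1 US=1 PS=0]
  L1: frame=0x2A idx=30 entry=0x2B007 [P=1 RW=1 US=1 PS=0]
  L2: frame=0x2B idx=6 entry=0x2F007 [P=1 RW=1 US=1 PS=0]
  L3: frame=0x2F idx=2 entry=0x32007 [P=1 RW=1 US=1 PS=0]
  → PA=0x32A2C  (4 entries read)
#1 VA=0x60201E14E3D (w,kernel):
  L0: frame=0x29 idx=12 entry=0x36007 [P=1 RW=1 US=1 PS=0]
  L1: frame=0x36 idx=8 entry=0x39007 [P=1 RW=1 US=1 PS=0]
  L2: frame=0x39 idx=15 entry=0x3C007 [P=1 RW=1 US=1 PS=0]
  L3: frame=0x3C idx=20 entry=0x3D007 [P=1 RW=1 US=1 PS=0]
  → PA=0x3DE3D  (4 entries read)

Access #0 PA: 0x32A2C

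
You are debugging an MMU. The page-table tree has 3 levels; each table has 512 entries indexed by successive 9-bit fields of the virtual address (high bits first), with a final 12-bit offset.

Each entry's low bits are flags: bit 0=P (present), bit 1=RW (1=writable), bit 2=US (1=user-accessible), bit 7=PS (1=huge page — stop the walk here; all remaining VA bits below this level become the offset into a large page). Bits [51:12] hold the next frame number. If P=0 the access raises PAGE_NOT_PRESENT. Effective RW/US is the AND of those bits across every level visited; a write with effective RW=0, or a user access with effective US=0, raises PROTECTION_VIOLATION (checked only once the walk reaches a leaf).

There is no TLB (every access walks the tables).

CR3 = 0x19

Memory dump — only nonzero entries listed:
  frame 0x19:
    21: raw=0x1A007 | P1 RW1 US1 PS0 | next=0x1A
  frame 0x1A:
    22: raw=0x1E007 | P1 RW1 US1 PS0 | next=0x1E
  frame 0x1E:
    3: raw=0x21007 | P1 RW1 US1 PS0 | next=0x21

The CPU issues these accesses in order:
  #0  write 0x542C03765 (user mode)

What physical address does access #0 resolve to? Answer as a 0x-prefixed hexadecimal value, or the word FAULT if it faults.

Trace:
#0 VA=0x542C03765 (w,user):
  L0: frame=0x19 idx=21 entry=0x1A007 [P=1 RW=1 US=1 PS=0]
  L1: frame=0x1A idx=22 entry=0x1E007 [P=1 RW=1 US=1 PS=0]
  L2: frame=0x1E idx=3 entry=0x21007 [P=1 RW=1 US=1 PS=0]
  ✓ 0x21765  — 3 lookups

Access #0 PA: 0x21765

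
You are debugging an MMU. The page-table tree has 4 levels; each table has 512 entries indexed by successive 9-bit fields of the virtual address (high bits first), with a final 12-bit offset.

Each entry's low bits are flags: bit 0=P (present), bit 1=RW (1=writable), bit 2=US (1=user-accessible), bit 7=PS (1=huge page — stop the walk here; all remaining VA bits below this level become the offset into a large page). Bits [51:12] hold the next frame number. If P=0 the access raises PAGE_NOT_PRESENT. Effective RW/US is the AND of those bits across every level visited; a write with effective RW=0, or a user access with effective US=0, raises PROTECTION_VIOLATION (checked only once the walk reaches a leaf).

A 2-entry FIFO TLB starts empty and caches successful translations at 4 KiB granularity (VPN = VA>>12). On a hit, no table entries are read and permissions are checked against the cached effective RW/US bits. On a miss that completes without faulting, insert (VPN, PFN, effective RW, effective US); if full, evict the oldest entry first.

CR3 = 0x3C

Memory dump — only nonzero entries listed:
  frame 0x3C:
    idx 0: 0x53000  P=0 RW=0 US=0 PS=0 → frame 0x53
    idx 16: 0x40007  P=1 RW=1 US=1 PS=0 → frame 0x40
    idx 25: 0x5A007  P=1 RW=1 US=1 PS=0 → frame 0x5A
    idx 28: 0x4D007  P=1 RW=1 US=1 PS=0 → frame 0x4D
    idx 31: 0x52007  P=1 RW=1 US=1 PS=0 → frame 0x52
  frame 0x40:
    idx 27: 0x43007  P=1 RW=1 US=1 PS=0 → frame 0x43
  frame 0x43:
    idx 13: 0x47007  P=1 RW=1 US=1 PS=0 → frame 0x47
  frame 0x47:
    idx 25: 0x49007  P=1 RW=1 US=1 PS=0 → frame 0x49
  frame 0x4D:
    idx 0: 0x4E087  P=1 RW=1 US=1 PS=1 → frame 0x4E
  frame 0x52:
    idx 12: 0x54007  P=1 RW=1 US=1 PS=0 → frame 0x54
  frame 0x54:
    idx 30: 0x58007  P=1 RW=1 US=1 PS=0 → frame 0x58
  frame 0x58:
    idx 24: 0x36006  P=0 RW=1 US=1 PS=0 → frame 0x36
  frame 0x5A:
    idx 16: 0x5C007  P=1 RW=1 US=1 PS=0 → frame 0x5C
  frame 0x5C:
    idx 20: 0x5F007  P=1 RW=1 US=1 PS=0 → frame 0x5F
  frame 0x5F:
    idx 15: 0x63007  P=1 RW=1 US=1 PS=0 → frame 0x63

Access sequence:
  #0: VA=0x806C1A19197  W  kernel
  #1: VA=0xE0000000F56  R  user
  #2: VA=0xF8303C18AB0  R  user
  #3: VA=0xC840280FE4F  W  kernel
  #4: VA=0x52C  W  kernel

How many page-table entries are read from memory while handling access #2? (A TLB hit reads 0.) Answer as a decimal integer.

Per-access translation:
#0 VA=0x806C1A19197 (w,kernel):
  [0] read 0x3C idx=16: raw=0x40007 flags P=1 W=1 U=1 S=0
  [1] read 0x40 idx=27: raw=0x43007 flags P=1 W=1 U=1 S=0
  [2] read 0x43 idx=13: raw=0x47007 flags P=1 W=1 U=1 S=0
  [3] read 0x47 idx=25: raw=0x49007 flags P=1 W=1 U=1 S=0
  ✓ 0x49197  — 4 lookups
#1 VA=0xE0000000F56 (r,user):
  [0] read 0x3C idx=28: raw=0x4D007 flags P=1 W=1 U=1 S=0
  [1] read 0x4D idx=0: raw=0x4E087 flags P=1 W=1 U=1 S=1
  ✓ 0x4EF56 (huge @L1)  — 2 lookups
#2 VA=0xF8303C18AB0 (r,user):
  [0] read 0x3C idx=31: raw=0x52007 flags P=1 W=1 U=1 S=0
  [1] read 0x52 idx=12: raw=0x54007 flags P=1 W=1 U=1 S=0
  [2] read 0x54 idx=30: raw=0x58007 flags P=1 W=1 U=1 S=0
  [3] read 0x58 idx=24: raw=0x36006 flags P=0 W=1 U=1 S=0
  ✗ PAGE_NOT_PRESENT  [4 reads]
#3 VA=0xC840280FE4F (w,kernel):
  [0] read 0x3C idx=25: raw=0x5A007 flags P=1 W=1 U=1 S=0
  [1] read 0x5A idx=16: raw=0x5C007 flags P=1 W=1 U=1 S=0
  [2] read 0x5C idx=20: raw=0x5F007 flags P=1 W=1 U=1 S=0
  [3] read 0x5F idx=15: raw=0x63007 flags P=1 W=1 U=1 S=0
  ✓ 0x63E4F  — 4 lookups
#4 VA=0x52C (w,kernel):
  [0] read 0x3C idx=0: raw=0x53000 flags P=0 W=0 U=0 S=0
  ✗ PAGE_NOT_PRESENT  [1 reads]

Entries read for #2: 4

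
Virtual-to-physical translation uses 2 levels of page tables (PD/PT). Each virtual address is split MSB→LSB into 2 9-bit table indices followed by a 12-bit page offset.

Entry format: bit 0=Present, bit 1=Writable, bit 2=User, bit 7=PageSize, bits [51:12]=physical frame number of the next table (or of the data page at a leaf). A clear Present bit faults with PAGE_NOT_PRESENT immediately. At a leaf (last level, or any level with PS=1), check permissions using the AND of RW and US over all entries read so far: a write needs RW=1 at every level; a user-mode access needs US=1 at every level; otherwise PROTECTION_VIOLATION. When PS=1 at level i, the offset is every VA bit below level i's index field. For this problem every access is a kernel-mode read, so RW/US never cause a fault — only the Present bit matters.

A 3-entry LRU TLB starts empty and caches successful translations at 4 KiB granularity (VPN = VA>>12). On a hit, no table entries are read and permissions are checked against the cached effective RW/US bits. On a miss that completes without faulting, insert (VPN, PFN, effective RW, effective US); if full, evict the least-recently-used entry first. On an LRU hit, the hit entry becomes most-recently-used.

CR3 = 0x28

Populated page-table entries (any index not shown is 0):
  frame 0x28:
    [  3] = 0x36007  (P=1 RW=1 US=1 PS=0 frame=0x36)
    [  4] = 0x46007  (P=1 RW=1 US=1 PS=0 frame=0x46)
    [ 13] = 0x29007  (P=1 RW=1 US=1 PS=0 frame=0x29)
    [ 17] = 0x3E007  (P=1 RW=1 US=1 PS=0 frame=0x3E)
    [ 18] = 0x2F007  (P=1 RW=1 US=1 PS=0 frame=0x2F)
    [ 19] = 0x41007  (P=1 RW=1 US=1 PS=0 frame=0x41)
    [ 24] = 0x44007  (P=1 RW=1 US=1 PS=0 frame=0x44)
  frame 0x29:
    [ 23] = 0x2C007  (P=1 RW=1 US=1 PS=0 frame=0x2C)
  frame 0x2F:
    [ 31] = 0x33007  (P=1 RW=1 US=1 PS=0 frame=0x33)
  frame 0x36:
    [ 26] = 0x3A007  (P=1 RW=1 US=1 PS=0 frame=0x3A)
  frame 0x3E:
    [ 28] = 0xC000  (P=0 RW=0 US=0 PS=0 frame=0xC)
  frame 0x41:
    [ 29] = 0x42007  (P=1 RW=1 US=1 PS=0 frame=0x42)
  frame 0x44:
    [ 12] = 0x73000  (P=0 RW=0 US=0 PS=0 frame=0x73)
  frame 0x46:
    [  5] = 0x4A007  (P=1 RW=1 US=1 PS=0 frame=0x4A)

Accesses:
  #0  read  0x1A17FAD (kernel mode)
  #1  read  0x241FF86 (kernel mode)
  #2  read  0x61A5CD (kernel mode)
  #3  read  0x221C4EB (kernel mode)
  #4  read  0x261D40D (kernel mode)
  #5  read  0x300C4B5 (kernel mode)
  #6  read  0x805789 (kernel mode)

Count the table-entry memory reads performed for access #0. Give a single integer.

Per-access translation:
#0 VA=0x1A17FAD (r,kernel):
  L0: frame=0x28 idx=13 entry=0x29007 [P=1 RW=1 US=1 PS=0]
  L1: frame=0x29 idx=23 entry=0x2C007 [P=1 RW=1 US=1 PS=0]
  → PA=0x2CFAD  (2 entries read)
#1 VA=0x241FF86 (r,kernel):
  L0: frame=0x28 idx=18 entry=0x2F007 [P=1 RW=1 US=1 PS=0]
  L1: frame=0x2F idx=31 entry=0x33007 [P=1 RW=1 US=1 PS=0]
  → PA=0x33F86  (2 entries read)
#2 VA=0x61A5CD (r,kernel):
  L0: frame=0x28 idx=3 entry=0x36007 [P=1 RW=1 US=1 PS=0]
  L1: frame=0x36 idx=26 entry=0x3A007 [P=1 RW=1 US=1 PS=0]
  → PA=0x3A5CD  (2 entries read)
#3 VA=0x221C4EB (r,kernel):
  L0: frame=0x28 idx=17 entry=0x3E007 [P=1 RW=1 US=1 PS=0]
  L1: frame=0x3E idx=28 entry=0xC000 [P=0 RW=0 US=0 PS=0]
  ⇒ fault: PAGE_NOT_PRESENT  — 2 lookups
#4 VA=0x261D40D (r,kernel):
  L0: frame=0x28 idx=19 entry=0x41007 [P=1 RW=1 US=1 PS=0]
  L1: frame=0x41 idx=29 entry=0x42007 [P=1 RW=1 US=1 PS=0]
  → PA=0x4240D  (2 entries read)
#5 VA=0x300C4B5 (r,kernel):
  L0: frame=0x28 idx=24 entry=0x44007 [P=1 RW=1 US=1 PS=0]
  L1: frame=0x44 idx=12 entry=0x73000 [P=0 RW=0 US=0 PS=0]
  ⇒ fault: PAGE_NOT_PRESENT  — 2 lookups
#6 VA=0x805789 (r,kernel):
  L0: frame=0x28 idx=4 entry=0x46007 [P=1 RW=1 US=1 PS=0]
  L1: frame=0x46 idx=5 entry=0x4A007 [P=1 RW=1 US=1 PS=0]
  → PA=0x4A789  (2 entries read)

Entries read for #0: 2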